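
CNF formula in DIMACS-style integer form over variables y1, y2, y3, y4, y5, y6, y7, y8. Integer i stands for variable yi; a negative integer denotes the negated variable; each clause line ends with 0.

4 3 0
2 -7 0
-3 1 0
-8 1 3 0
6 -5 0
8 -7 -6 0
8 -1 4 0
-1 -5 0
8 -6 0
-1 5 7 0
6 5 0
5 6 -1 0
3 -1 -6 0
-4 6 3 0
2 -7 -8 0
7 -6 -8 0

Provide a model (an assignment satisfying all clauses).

Pure literal: y2 appears only positively; assign y2 = True.
Try y1 = True.
  then y5 is forced to False.
  then y7 is forced to True.
  then y6 is forced to True.
  then y8 is forced to True.
  then y3 is forced to True.
y4 is now unconstrained; take y4 = True.

y1=T, y2=T, y3=T, y4=T, y5=F, y6=T, y7=T, y8=T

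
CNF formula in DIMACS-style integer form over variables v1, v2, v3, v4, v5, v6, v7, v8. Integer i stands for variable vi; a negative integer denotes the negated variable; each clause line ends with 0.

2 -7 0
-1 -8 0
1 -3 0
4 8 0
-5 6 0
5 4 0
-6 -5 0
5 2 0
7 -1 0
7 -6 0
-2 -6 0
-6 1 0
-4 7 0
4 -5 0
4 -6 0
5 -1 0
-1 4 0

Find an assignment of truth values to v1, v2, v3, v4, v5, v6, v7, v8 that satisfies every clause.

v1=False, v2=True, v3=False, v4=True, v5=False, v6=False, v7=True, v8=True

Check each clause:
  1. (v2 | ~v7) — v2 is true.
  2. (~v1 | ~v8) — ~v1 is true.
  3. (~v3 | v1) — ~v3 is true.
  4. (v4 | v8) — v8 is true.
  5. (v6 | ~v5) — ~v5 is true.
  6. (v4 | v5) — v4 is true.
  7. (~v5 | ~v6) — ~v6 is true.
  8. (v2 | v5) — v2 is true.
  9. (v7 | ~v1) — ~v1 is true.
  10. (v7 | ~v6) — ~v6 is true.
  11. (~v6 | ~v2) — ~v6 is true.
  12. (v1 | ~v6) — ~v6 is true.
  13. (v7 | ~v4) — v7 is true.
  14. (v4 | ~v5) — ~v5 is true.
  15. (~v6 | v4) — ~v6 is true.
  16. (~v1 | v5) — ~v1 is true.
  17. (v4 | ~v1) — v4 is true.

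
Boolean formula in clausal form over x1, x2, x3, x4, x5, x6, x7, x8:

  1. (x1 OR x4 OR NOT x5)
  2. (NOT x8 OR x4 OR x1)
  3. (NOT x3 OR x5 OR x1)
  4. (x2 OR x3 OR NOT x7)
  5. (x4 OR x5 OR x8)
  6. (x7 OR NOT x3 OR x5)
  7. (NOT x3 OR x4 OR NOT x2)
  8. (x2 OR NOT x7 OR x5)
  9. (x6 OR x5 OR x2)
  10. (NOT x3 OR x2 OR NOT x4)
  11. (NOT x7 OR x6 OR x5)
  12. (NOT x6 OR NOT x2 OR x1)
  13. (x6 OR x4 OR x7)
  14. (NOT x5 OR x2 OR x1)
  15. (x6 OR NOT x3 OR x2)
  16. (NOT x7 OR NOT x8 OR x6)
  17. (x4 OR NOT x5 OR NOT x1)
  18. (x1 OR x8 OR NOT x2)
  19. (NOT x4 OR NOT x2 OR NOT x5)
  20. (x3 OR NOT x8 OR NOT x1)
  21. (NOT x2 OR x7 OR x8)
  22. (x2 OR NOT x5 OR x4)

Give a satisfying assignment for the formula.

x1=1, x2=1, x3=1, x4=1, x5=0, x6=1, x7=1, x8=1

Check each clause:
  1. (x4 OR NOT x5 OR x1) — x1 is true.
  2. (NOT x8 OR x1 OR x4) — x1 is true.
  3. (x5 OR NOT x3 OR x1) — x1 is true.
  4. (x2 OR x3 OR NOT x7) — x2 is true.
  5. (x4 OR x5 OR x8) — x8 is true.
  6. (x7 OR NOT x3 OR x5) — x7 is true.
  7. (NOT x3 OR NOT x2 OR x4) — x4 is true.
  8. (x5 OR x2 OR NOT x7) — x2 is true.
  9. (x5 OR x2 OR x6) — x2 is true.
  10. (x2 OR NOT x4 OR NOT x3) — x2 is true.
  11. (x5 OR x6 OR NOT x7) — x6 is true.
  12. (x1 OR NOT x6 OR NOT x2) — x1 is true.
  13. (x6 OR x7 OR x4) — x4 is true.
  14. (x1 OR NOT x5 OR x2) — x1 is true.
  15. (NOT x3 OR x2 OR x6) — x2 is true.
  16. (x6 OR NOT x8 OR NOT x7) — x6 is true.
  17. (x4 OR NOT x5 OR NOT x1) — NOT x5 is true.
  18. (x1 OR NOT x2 OR x8) — x8 is true.
  19. (NOT x2 OR NOT x5 OR NOT x4) — NOT x5 is true.
  20. (NOT x8 OR x3 OR NOT x1) — x3 is true.
  21. (NOT x2 OR x8 OR x7) — x8 is true.
  22. (x2 OR NOT x5 OR x4) — x2 is true.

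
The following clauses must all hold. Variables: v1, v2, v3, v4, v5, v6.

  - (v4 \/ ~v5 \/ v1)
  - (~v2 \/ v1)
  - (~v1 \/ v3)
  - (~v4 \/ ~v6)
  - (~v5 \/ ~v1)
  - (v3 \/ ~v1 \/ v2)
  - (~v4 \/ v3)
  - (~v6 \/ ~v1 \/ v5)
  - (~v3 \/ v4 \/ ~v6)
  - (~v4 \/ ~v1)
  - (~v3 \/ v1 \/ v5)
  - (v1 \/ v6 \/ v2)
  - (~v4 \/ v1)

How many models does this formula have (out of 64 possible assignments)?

3

Satisfying assignments:
  v1=F v2=F v3=F v4=F v5=F v6=T
  v1=T v2=F v3=T v4=F v5=F v6=F
  v1=T v2=T v3=T v4=F v5=F v6=F
Count: 3.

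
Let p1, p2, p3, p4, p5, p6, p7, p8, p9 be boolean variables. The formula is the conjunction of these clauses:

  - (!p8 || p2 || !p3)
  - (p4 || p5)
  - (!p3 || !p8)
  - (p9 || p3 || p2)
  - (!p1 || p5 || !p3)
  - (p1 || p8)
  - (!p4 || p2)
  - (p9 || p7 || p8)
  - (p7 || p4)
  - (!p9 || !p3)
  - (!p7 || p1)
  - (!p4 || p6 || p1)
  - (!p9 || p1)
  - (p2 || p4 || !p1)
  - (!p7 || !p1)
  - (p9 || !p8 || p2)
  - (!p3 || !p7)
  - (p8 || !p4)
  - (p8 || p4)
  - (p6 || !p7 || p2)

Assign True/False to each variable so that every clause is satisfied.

Pure literal: p2 appears only positively; assign p2 = True.
Pure literal: p5 appears only positively; assign p5 = True.
Branch on p1: take p1 = True.
  then p7 is forced to False.
  then p4 is forced to True.
  then p8 is forced to True.
  then p3 is forced to False.
p6, p9 are now unconstrained; take p6 = False, p9 = False.

p1 = 1, p2 = 1, p3 = 0, p4 = 1, p5 = 1, p6 = 0, p7 = 0, p8 = 1, p9 = 0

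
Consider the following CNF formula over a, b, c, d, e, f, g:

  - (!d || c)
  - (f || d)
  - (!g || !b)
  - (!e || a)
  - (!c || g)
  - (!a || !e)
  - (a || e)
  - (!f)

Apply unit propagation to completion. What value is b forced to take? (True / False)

False

(!f) stands alone — f = False.
(d || f): since f = False, the clause reduces to (d). d = True.
(c || !d) with d = True leaves only c, so c = True.
(g || !c): since c = True, the clause reduces to (g). g = True.
(!b || !g) with g = True leaves only !b, so b = False.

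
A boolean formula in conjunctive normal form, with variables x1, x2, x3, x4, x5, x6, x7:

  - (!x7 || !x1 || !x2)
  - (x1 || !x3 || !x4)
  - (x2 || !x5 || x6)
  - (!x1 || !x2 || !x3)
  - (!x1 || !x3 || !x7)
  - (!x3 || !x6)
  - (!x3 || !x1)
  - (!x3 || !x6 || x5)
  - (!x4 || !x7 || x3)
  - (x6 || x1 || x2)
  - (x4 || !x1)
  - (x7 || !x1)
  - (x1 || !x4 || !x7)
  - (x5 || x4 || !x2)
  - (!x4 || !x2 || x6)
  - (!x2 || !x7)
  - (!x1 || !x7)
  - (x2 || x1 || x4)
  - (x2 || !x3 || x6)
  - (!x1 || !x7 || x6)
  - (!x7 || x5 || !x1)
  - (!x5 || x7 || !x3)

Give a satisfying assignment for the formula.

x1=F, x2=T, x3=F, x4=T, x5=F, x6=T, x7=F

Check each clause:
  1. (!x7 || !x1 || !x2) — !x7 is true.
  2. (!x4 || x1 || !x3) — !x3 is true.
  3. (!x5 || x2 || x6) — x2 is true.
  4. (!x1 || !x2 || !x3) — !x3 is true.
  5. (!x7 || !x3 || !x1) — !x7 is true.
  6. (!x3 || !x6) — !x3 is true.
  7. (!x1 || !x3) — !x3 is true.
  8. (!x6 || x5 || !x3) — !x3 is true.
  9. (!x7 || x3 || !x4) — !x7 is true.
  10. (x1 || x6 || x2) — x2 is true.
  11. (!x1 || x4) — x4 is true.
  12. (x7 || !x1) — !x1 is true.
  13. (!x4 || x1 || !x7) — !x7 is true.
  14. (!x2 || x4 || x5) — x4 is true.
  15. (!x4 || !x2 || x6) — x6 is true.
  16. (!x2 || !x7) — !x7 is true.
  17. (!x7 || !x1) — !x7 is true.
  18. (x1 || x4 || x2) — x2 is true.
  19. (!x3 || x6 || x2) — x2 is true.
  20. (!x1 || !x7 || x6) — !x7 is true.
  21. (!x1 || !x7 || x5) — !x7 is true.
  22. (x7 || !x5 || !x3) — !x5 is true.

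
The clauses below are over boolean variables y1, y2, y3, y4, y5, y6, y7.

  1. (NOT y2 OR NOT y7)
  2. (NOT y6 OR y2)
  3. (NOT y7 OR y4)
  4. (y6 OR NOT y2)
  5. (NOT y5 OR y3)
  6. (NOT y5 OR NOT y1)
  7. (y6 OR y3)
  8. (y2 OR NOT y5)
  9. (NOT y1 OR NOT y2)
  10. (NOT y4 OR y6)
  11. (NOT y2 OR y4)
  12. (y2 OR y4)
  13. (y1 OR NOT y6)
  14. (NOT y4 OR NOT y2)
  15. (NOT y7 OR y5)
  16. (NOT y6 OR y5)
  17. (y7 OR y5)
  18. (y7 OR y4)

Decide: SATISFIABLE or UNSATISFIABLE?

y2 = True:
  propagation gives y7=False, y6=True, y1=False; an empty clause results — contradiction.
y2 = False:
  propagation gives y6=False, y3=True, y5=False, y4=False; an empty clause results — contradiction.
Every branch closes, so no satisfying assignment exists.

UNSATISFIABLE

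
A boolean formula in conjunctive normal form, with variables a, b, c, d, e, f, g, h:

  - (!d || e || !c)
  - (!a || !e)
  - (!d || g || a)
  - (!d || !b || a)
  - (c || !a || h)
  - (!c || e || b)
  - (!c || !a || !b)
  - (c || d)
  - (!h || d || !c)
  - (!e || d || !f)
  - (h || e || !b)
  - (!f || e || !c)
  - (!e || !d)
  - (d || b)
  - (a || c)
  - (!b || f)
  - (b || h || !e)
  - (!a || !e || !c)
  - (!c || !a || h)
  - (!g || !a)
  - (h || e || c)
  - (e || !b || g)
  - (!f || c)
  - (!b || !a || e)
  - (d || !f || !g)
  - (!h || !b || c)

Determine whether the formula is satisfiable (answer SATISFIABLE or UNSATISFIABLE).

SATISFIABLE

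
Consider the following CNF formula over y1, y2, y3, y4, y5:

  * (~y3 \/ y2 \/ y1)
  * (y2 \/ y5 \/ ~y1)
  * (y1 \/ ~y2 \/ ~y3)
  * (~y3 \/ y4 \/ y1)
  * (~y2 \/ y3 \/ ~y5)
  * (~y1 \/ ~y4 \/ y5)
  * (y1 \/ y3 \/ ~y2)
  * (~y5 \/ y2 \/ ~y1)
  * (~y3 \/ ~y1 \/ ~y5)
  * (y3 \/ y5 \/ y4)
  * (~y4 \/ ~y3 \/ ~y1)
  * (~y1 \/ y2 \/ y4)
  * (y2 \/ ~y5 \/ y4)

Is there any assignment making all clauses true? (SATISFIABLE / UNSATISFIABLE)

Branch on y1: take y1 = True.
Set y2 = True and propagate.
Branch on y3: take y3 = True.
  then y5 is forced to False.
  then y4 is forced to False.
So y1=1, y2=1, y3=1, y4=0, y5=0 is a satisfying assignment.

SATISFIABLE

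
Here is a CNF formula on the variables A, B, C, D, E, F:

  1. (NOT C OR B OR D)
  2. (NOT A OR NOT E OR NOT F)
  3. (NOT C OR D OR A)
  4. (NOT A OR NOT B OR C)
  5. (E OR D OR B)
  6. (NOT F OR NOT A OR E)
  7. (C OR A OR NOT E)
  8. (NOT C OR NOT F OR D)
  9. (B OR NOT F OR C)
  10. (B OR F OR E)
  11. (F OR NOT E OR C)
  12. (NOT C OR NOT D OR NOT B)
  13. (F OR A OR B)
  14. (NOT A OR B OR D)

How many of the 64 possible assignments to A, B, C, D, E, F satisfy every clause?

Case analysis on B and C:
  B=1, C=1: remaining (A,D,E,F) ∈ {(1,0,0,0); (1,0,1,0)} — 2.
  B=1, C=0: remaining (A,D,E,F) ∈ {(0,0,0,0); (0,0,0,1); (0,1,0,0); (0,1,0,1)} — 4.
  B=0, C=1: remaining (A,D,E,F) ∈ {(0,1,0,1); (0,1,1,1); (1,1,1,0)} — 3.
  B=0, C=0: a clause becomes empty — 0.
Total: 2 + 4 + 3 + 0 = 9.

9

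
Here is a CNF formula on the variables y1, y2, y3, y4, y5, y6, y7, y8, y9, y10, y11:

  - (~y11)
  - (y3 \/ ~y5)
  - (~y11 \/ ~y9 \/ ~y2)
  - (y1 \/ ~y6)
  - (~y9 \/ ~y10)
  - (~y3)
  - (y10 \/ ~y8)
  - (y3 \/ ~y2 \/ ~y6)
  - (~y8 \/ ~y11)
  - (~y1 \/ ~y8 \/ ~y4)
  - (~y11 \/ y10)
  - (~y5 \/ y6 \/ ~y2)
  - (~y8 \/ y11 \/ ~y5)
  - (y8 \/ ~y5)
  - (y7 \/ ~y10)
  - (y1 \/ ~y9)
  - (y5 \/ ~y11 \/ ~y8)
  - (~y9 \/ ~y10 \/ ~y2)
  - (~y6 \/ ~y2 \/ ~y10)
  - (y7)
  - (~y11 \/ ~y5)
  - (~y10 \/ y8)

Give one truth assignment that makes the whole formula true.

y1 = True  y2 = False  y3 = False  y4 = False  y5 = False  y6 = False  y7 = True  y8 = True  y9 = False  y10 = True  y11 = False

(~y11) is a unit clause, so y11 = False.
Unit propagation: (~y3) forces y3 = False.
Unit propagation: (~y5) forces y5 = False.
Unit propagation: (y7) forces y7 = True.
Pure literal: y2 appears only negated; assign y2 = False.
y4 occurs only negated in the remaining clauses — set y4 = False.
Set y1 = True and propagate.
Branch on y8: take y8 = True.
  then y10 is forced to True.
  then y9 is forced to False.
y6 is now unconstrained; take y6 = False.
Every clause has at least one true literal under this assignment.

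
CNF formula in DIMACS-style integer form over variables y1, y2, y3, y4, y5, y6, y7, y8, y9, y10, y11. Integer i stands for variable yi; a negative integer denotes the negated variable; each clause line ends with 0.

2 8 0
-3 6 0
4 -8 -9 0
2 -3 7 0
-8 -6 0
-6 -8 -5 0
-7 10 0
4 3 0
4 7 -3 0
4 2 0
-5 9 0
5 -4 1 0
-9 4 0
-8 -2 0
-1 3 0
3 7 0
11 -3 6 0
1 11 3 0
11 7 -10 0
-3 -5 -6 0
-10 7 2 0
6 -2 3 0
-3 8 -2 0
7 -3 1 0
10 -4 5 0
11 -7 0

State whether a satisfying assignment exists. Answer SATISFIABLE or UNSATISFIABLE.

SATISFIABLE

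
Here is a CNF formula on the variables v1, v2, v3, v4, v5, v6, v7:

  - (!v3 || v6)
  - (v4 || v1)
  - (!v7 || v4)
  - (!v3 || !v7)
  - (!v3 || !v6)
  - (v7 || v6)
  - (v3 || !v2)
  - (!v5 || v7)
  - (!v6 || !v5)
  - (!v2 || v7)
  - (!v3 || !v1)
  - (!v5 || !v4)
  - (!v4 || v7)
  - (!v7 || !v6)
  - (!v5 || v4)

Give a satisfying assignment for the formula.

v1 = T, v2 = F, v3 = F, v4 = F, v5 = F, v6 = T, v7 = F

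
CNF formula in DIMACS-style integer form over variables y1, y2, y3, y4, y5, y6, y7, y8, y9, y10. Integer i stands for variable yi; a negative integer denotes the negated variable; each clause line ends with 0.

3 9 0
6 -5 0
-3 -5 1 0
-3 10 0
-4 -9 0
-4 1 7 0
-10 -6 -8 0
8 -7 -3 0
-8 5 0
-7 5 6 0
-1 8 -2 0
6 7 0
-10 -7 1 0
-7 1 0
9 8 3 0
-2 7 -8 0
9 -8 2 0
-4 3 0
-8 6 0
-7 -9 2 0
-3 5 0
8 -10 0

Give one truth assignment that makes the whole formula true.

Pure literal: y4 appears only negated; assign y4 = False.
Set y1 = True and propagate.
The remaining clauses are satisfied by y2 = False, y3 = False, y5 = False, y6 = True, y7 = False, y8 = False, y9 = True, y10 = False.

y1 = T  y2 = F  y3 = F  y4 = F  y5 = F  y6 = T  y7 = F  y8 = F  y9 = T  y10 = F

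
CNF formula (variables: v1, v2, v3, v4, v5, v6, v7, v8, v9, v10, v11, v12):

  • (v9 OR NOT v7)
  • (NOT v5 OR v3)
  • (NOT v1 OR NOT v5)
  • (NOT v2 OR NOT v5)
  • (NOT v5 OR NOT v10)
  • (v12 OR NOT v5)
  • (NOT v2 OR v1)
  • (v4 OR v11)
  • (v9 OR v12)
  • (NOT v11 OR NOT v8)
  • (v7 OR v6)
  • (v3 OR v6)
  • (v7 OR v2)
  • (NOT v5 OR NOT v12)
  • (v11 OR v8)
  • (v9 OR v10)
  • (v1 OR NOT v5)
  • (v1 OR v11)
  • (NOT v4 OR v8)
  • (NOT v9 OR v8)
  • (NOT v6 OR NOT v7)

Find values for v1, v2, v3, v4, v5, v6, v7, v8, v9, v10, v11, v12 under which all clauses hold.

v1=True, v2=True, v3=True, v4=True, v5=False, v6=True, v7=False, v8=True, v9=False, v10=True, v11=False, v12=True

Check each clause:
  1. (NOT v7 OR v9) — NOT v7 is true.
  2. (v3 OR NOT v5) — v3 is true.
  3. (NOT v1 OR NOT v5) — NOT v5 is true.
  4. (NOT v2 OR NOT v5) — NOT v5 is true.
  5. (NOT v10 OR NOT v5) — NOT v5 is true.
  6. (v12 OR NOT v5) — NOT v5 is true.
  7. (v1 OR NOT v2) — v1 is true.
  8. (v11 OR v4) — v4 is true.
  9. (v12 OR v9) — v12 is true.
  10. (NOT v8 OR NOT v11) — NOT v11 is true.
  11. (v6 OR v7) — v6 is true.
  12. (v6 OR v3) — v3 is true.
  13. (v2 OR v7) — v2 is true.
  14. (NOT v12 OR NOT v5) — NOT v5 is true.
  15. (v8 OR v11) — v8 is true.
  16. (v9 OR v10) — v10 is true.
  17. (NOT v5 OR v1) — v1 is true.
  18. (v1 OR v11) — v1 is true.
  19. (NOT v4 OR v8) — v8 is true.
  20. (NOT v9 OR v8) — v8 is true.
  21. (NOT v7 OR NOT v6) — NOT v7 is true.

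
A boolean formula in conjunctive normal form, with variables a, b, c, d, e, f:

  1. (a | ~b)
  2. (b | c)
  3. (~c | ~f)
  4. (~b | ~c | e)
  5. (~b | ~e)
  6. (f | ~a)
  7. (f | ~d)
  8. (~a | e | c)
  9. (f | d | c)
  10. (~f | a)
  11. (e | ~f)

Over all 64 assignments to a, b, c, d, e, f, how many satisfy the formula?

2

The models are:
  a=0 b=0 c=1 d=0 e=0 f=0
  a=0 b=0 c=1 d=0 e=1 f=0
That's 2 in total.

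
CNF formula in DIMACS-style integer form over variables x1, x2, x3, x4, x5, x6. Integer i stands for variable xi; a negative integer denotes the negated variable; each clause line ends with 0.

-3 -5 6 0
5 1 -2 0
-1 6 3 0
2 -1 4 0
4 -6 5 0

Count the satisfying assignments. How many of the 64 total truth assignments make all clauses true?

Case analysis on x1 and x5:
  x1=1, x5=1: x3 free; 3 ways for (x2,x4,x6) × 2^1 = 6.
  x1=1, x5=0: 7 of the 16 assignments to (x2,x3,x4,x6) work.
  x1=0, x5=1: x2, x4 free; 3 ways for (x3,x6) × 2^2 = 12.
  x1=0, x5=0: x3 free; 3 ways for (x2,x4,x6) × 2^1 = 6.
Total: 6 + 7 + 12 + 6 = 31.

31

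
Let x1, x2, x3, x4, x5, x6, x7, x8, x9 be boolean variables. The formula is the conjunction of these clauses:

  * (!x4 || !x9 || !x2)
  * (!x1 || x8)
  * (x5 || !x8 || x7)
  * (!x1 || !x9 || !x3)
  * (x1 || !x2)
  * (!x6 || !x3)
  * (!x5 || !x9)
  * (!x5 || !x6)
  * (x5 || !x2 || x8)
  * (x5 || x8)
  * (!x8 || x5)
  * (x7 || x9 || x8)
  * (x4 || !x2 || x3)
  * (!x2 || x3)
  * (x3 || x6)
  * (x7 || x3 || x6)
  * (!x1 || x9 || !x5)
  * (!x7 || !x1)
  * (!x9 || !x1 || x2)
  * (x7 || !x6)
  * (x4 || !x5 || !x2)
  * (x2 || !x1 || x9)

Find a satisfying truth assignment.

x1 = False, x2 = False, x3 = True, x4 = True, x5 = True, x6 = False, x7 = True, x8 = True, x9 = False

Set x1 = False and propagate.
  then x2 is forced to False.
Branch on x3: take x3 = True.
  then x6 is forced to False.
Set x5 = True and propagate.
  then x9 is forced to False.
For the remaining variables, x4 = True, x7 = True, x8 = True works.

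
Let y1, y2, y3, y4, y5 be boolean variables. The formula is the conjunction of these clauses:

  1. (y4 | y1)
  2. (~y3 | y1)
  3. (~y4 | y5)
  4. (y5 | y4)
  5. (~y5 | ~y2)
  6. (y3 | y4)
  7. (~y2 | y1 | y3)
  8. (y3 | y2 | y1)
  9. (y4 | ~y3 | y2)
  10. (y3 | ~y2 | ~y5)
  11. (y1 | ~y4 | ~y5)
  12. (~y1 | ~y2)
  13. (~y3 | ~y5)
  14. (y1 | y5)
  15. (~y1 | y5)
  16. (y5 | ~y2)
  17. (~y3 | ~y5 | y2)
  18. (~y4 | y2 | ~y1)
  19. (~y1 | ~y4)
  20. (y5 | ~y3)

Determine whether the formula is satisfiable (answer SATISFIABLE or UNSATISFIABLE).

y5 = True:
  propagation gives y2=False, y3=False, y4=True, y1=True; an empty clause results — contradiction.
y5 = False:
  propagation gives y4=False; an empty clause results — contradiction.
Every branch closes, so no satisfying assignment exists.

UNSATISFIABLE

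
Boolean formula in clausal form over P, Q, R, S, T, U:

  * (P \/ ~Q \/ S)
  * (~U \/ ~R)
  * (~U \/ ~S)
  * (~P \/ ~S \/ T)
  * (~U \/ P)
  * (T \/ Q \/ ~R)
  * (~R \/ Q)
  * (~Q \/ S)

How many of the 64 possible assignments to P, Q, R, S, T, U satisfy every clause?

Split on Q, then S.
  Q=1, S=1: R free; 3 ways for (P,T,U) × 2^1 = 6.
  Q=1, S=0: a clause becomes empty — 0.
  Q=0, S=1: remaining (P,R,T,U) ∈ {(0,0,0,0); (0,0,1,0); (1,0,1,0)} — 3.
  Q=0, S=0: T free; 3 ways for (P,R,U) × 2^1 = 6.
Total: 6 + 0 + 3 + 6 = 15.

15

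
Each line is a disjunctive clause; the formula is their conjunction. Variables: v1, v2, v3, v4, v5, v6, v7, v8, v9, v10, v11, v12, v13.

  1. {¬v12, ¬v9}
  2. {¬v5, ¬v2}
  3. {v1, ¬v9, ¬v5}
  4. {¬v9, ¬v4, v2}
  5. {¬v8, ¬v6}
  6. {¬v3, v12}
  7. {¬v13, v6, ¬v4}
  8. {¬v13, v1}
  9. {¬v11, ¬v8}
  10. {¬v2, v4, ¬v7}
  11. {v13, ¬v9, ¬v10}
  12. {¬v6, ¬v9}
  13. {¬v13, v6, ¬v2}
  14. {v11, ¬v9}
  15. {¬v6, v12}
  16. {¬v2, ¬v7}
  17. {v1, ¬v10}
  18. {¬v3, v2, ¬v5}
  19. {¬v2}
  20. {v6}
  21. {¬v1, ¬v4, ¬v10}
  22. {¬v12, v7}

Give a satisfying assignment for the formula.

v1=1, v2=0, v3=0, v4=1, v5=1, v6=1, v7=1, v8=0, v9=0, v10=0, v11=1, v12=1, v13=0

Unit propagation: (¬v2) forces v2 = False.
Unit propagation: (v6) forces v6 = True.
The clause (¬v8) is unit: v8 must be False.
Unit propagation: (¬v9) forces v9 = False.
The clause (v12) is unit: v12 must be True.
The clause (v7) is unit: v7 must be True.
Pure literal: v3 appears only negated; assign v3 = False.
Pure literal: v10 appears only negated; assign v10 = False.
Branch on v1: take v1 = True.
v4, v5, v11, v13 are now unconstrained; take v4 = True, v5 = True, v11 = True, v13 = False.
Every clause has at least one true literal under this assignment.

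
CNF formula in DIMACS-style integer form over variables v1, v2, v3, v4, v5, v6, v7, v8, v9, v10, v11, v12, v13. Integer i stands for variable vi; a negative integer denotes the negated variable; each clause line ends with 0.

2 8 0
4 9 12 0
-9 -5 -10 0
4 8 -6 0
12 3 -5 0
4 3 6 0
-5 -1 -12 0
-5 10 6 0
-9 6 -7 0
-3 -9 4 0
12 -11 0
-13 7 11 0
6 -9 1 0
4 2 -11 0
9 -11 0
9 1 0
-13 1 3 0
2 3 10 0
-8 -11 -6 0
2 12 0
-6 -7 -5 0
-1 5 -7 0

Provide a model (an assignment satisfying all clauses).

Pure literal: v2 appears only positively; assign v2 = True.
Pure literal: v4 appears only positively; assign v4 = True.
Try v1 = False.
  then v9 is forced to True.
  then v6 is forced to True.
Set v3 = True and propagate.
Branch on v5: take v5 = False.
The remaining clauses are satisfied by v7 = True, v8 = False, v10 = False, v11 = False, v12 = True, v13 = False.
Every clause has at least one true literal under this assignment.

v1 = F  v2 = T  v3 = T  v4 = T  v5 = F  v6 = T  v7 = T  v8 = F  v9 = T  v10 = F  v11 = F  v12 = T  v13 = F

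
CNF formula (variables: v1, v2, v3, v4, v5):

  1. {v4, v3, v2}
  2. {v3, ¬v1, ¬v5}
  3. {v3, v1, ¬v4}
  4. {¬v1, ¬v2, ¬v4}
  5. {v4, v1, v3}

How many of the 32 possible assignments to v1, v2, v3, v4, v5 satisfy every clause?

16

Case analysis on v1 and v3:
  v1=T, v3=T: v5 free; 3 ways for (v2,v4) × 2^1 = 6.
  v1=T, v3=F: remaining (v2,v4,v5) ∈ {(F,T,F); (T,F,F)} — 2.
  v1=F, v3=T: v2, v4, v5 free → 2^3 = 8.
  v1=F, v3=F: a clause becomes empty — 0.
Total: 6 + 2 + 8 + 0 = 16.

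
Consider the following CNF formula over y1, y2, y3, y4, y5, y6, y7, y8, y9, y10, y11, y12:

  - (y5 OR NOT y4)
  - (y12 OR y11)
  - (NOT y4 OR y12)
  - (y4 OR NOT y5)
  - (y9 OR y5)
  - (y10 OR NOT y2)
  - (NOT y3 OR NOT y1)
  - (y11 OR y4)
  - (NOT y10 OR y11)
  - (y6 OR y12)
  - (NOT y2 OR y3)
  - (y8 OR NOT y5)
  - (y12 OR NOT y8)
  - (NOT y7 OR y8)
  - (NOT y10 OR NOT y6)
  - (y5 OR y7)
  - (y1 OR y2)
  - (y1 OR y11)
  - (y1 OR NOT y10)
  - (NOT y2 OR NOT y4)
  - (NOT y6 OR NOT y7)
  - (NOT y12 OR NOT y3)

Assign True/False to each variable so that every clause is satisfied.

y1=1  y2=0  y3=0  y4=0  y5=0  y6=0  y7=1  y8=1  y9=1  y10=0  y11=1  y12=1

Pure literal: y9 appears only positively; assign y9 = True.
Pure literal: y11 appears only positively; assign y11 = True.
Try y1 = True.
  then y3 is forced to False.
  then y2 is forced to False.
Set y4 = False and propagate.
  then y5 is forced to False.
  then y7 is forced to True.
  then y8 is forced to True.
  then y12 is forced to True.
  then y6 is forced to False.
y10 is now unconstrained; take y10 = False.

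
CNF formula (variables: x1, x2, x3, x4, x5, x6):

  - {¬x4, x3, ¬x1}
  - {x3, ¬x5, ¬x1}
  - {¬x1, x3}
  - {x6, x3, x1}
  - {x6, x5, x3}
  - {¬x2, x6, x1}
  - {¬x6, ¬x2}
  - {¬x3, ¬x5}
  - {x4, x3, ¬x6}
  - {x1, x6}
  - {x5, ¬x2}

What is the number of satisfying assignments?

Case analysis on x3 and x1:
  x3=1, x1=1: remaining (x2,x4,x5,x6) ∈ {(0,0,0,0); (0,0,0,1); (0,1,0,0); (0,1,0,1)} — 4.
  x3=1, x1=0: remaining (x2,x4,x5,x6) ∈ {(0,0,0,1); (0,1,0,1)} — 2.
  x3=0, x1=1: a clause becomes empty — 0.
  x3=0, x1=0: remaining (x2,x4,x5,x6) ∈ {(0,1,0,1); (0,1,1,1)} — 2.
Total: 4 + 2 + 0 + 2 = 8.

8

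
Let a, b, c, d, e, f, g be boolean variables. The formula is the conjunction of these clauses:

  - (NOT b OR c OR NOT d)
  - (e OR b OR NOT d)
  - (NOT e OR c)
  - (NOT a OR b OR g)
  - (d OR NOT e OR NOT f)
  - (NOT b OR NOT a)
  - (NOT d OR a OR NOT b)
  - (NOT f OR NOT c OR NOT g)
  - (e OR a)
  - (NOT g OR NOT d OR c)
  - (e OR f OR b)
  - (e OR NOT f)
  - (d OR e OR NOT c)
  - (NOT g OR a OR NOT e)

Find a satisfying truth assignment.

a=F  b=T  c=T  d=F  e=T  f=F  g=F

Check each clause:
  1. (NOT b OR NOT d OR c) — c is true.
  2. (e OR b OR NOT d) — b is true.
  3. (c OR NOT e) — c is true.
  4. (NOT a OR g OR b) — b is true.
  5. (d OR NOT f OR NOT e) — NOT f is true.
  6. (NOT a OR NOT b) — NOT a is true.
  7. (a OR NOT d OR NOT b) — NOT d is true.
  8. (NOT g OR NOT f OR NOT c) — NOT g is true.
  9. (e OR a) — e is true.
  10. (NOT g OR NOT d OR c) — NOT g is true.
  11. (f OR b OR e) — b is true.
  12. (e OR NOT f) — NOT f is true.
  13. (NOT c OR d OR e) — e is true.
  14. (a OR NOT e OR NOT g) — NOT g is true.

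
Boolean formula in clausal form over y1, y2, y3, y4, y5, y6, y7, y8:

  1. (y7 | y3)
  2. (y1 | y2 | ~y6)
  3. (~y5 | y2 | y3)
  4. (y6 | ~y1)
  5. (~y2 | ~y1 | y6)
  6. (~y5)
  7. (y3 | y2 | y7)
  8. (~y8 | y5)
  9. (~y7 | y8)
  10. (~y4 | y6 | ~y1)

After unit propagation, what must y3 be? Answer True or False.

True

(~y5) stands alone — y5 = False.
(~y8 | y5) with y5 = False leaves only ~y8, so y8 = False.
(y8 | ~y7) with y8 = False leaves only ~y7, so y7 = False.
(y3 | y7): since y7 = False, the clause reduces to (y3). y3 = True.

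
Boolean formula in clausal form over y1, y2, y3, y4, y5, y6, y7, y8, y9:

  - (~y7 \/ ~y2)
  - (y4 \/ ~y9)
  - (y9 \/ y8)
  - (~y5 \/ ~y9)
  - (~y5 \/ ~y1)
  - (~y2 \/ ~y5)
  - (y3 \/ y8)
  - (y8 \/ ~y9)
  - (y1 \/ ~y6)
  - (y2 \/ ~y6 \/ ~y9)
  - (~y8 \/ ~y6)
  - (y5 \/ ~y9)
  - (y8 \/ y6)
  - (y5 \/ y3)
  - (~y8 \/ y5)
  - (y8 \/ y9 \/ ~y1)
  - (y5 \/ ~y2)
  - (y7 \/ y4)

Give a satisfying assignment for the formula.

y1=False, y2=False, y3=False, y4=True, y5=True, y6=False, y7=False, y8=True, y9=False

Pure literal: y4 appears only positively; assign y4 = True.
Try y1 = False.
  then y6 is forced to False.
  then y8 is forced to True.
  then y5 is forced to True.
  then y9 is forced to False.
  then y2 is forced to False.
y3, y7 are now unconstrained; take y3 = False, y7 = False.
Every clause has at least one true literal under this assignment.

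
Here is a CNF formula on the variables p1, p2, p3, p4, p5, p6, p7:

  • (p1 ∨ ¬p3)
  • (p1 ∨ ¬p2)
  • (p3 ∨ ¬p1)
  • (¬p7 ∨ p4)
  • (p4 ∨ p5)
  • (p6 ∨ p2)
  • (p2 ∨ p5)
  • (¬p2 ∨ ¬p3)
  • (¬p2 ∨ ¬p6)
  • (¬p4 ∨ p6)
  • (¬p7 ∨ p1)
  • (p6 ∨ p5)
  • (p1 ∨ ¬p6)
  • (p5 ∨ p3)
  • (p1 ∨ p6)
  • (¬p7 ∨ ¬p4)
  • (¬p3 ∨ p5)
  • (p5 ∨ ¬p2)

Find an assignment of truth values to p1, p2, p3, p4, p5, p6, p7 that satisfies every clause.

p5 occurs only positively in the remaining clauses — set p5 = True.
Pure literal: p7 appears only negated; assign p7 = False.
Set p1 = True and propagate.
  then p3 is forced to True.
  then p2 is forced to False.
  then p6 is forced to True.
p4 is now unconstrained; take p4 = True.
Check each clause:
  1. (p1 ∨ ¬p3) — p1 is true.
  2. (¬p2 ∨ p1) — p1 is true.
  3. (¬p1 ∨ p3) — p3 is true.
  4. (p4 ∨ ¬p7) — ¬p7 is true.
  5. (p4 ∨ p5) — p4 is true.
  6. (p2 ∨ p6) — p6 is true.
  7. (p2 ∨ p5) — p5 is true.
  8. (¬p2 ∨ ¬p3) — ¬p2 is true.
  9. (¬p6 ∨ ¬p2) — ¬p2 is true.
  10. (p6 ∨ ¬p4) — p6 is true.
  11. (p1 ∨ ¬p7) — p1 is true.
  12. (p6 ∨ p5) — p5 is true.
  13. (¬p6 ∨ p1) — p1 is true.
  14. (p3 ∨ p5) — p3 is true.
  15. (p1 ∨ p6) — p1 is true.
  16. (¬p7 ∨ ¬p4) — ¬p7 is true.
  17. (¬p3 ∨ p5) — p5 is true.
  18. (p5 ∨ ¬p2) — p5 is true.

p1=True, p2=False, p3=True, p4=True, p5=True, p6=True, p7=False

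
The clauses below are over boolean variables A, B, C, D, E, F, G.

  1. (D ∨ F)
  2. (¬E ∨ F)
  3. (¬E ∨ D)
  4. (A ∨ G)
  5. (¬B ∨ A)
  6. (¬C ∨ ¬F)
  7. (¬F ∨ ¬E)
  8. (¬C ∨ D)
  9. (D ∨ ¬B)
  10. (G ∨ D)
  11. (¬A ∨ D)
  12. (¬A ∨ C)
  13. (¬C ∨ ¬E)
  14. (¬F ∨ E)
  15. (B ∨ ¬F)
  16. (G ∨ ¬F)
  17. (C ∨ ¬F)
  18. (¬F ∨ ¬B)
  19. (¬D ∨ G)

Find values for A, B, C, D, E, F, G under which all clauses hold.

Pure literal: G appears only positively; assign G = True.
Try A = False.
  then B is forced to False.
  then F is forced to False.
  then D is forced to True.
  then E is forced to False.
C is now unconstrained; take C = False.
Every clause has at least one true literal under this assignment.
Check each clause:
  1. (D ∨ F) — D is true.
  2. (¬E ∨ F) — ¬E is true.
  3. (¬E ∨ D) — ¬E is true.
  4. (G ∨ A) — G is true.
  5. (A ∨ ¬B) — ¬B is true.
  6. (¬C ∨ ¬F) — ¬F is true.
  7. (¬F ∨ ¬E) — ¬F is true.
  8. (D ∨ ¬C) — D is true.
  9. (D ∨ ¬B) — D is true.
  10. (G ∨ D) — D is true.
  11. (D ∨ ¬A) — D is true.
  12. (¬A ∨ C) — ¬A is true.
  13. (¬C ∨ ¬E) — ¬E is true.
  14. (¬F ∨ E) — ¬F is true.
  15. (B ∨ ¬F) — ¬F is true.
  16. (G ∨ ¬F) — ¬F is true.
  17. (¬F ∨ C) — ¬F is true.
  18. (¬F ∨ ¬B) — ¬F is true.
  19. (¬D ∨ G) — G is true.

A=F, B=F, C=F, D=T, E=F, F=F, G=T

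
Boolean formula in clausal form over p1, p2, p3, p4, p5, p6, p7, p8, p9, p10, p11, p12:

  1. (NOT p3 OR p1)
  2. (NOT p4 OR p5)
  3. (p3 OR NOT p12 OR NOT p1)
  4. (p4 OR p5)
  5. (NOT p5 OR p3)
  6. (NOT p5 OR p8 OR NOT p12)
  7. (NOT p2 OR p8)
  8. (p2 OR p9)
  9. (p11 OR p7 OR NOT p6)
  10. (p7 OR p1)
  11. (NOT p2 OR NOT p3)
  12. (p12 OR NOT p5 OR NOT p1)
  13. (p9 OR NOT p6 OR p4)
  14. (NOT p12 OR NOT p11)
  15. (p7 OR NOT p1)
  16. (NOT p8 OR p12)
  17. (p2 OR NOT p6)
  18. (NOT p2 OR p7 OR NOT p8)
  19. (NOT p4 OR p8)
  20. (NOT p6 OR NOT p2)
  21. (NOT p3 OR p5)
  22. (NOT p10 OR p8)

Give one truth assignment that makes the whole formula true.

p1=T, p2=F, p3=T, p4=T, p5=T, p6=F, p7=T, p8=T, p9=T, p10=F, p11=F, p12=T

Check each clause:
  1. (NOT p3 OR p1) — p1 is true.
  2. (NOT p4 OR p5) — p5 is true.
  3. (p3 OR NOT p1 OR NOT p12) — p3 is true.
  4. (p4 OR p5) — p4 is true.
  5. (p3 OR NOT p5) — p3 is true.
  6. (NOT p12 OR NOT p5 OR p8) — p8 is true.
  7. (NOT p2 OR p8) — p8 is true.
  8. (p2 OR p9) — p9 is true.
  9. (p11 OR NOT p6 OR p7) — NOT p6 is true.
  10. (p1 OR p7) — p1 is true.
  11. (NOT p2 OR NOT p3) — NOT p2 is true.
  12. (p12 OR NOT p5 OR NOT p1) — p12 is true.
  13. (NOT p6 OR p9 OR p4) — p9 is true.
  14. (NOT p12 OR NOT p11) — NOT p11 is true.
  15. (NOT p1 OR p7) — p7 is true.
  16. (p12 OR NOT p8) — p12 is true.
  17. (NOT p6 OR p2) — NOT p6 is true.
  18. (p7 OR NOT p8 OR NOT p2) — NOT p2 is true.
  19. (p8 OR NOT p4) — p8 is true.
  20. (NOT p2 OR NOT p6) — NOT p6 is true.
  21. (NOT p3 OR p5) — p5 is true.
  22. (p8 OR NOT p10) — p8 is true.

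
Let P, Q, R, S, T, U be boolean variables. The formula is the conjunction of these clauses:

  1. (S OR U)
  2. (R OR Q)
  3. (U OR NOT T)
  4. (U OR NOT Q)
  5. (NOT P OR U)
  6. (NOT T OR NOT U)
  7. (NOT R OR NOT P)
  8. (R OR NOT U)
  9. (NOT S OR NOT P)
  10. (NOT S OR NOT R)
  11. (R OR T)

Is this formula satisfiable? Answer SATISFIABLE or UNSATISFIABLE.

P occurs only negated in the remaining clauses — set P = False.
Set Q = True and propagate.
  then U is forced to True.
  then T is forced to False.
  then R is forced to True.
  then S is forced to False.
Every clause has at least one true literal under this assignment.
So P=F, Q=T, R=T, S=F, T=F, U=T is a satisfying assignment.

SATISFIABLE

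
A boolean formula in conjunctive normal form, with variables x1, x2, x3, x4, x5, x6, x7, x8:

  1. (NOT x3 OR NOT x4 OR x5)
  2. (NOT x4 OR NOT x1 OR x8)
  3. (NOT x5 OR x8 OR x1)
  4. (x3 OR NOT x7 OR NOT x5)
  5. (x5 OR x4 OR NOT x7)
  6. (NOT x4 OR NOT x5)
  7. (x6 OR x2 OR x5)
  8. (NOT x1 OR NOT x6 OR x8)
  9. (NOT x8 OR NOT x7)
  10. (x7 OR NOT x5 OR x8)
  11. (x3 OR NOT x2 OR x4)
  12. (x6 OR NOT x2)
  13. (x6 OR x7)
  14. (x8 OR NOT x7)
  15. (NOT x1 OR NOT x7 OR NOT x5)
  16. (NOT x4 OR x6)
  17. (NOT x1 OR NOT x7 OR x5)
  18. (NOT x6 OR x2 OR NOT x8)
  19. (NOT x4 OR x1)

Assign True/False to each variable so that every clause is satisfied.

x1 = 1  x2 = 1  x3 = 1  x4 = 0  x5 = 1  x6 = 1  x7 = 0  x8 = 1

Check each clause:
  1. (x5 OR NOT x3 OR NOT x4) — x5 is true.
  2. (NOT x1 OR NOT x4 OR x8) — x8 is true.
  3. (x8 OR x1 OR NOT x5) — x8 is true.
  4. (NOT x5 OR NOT x7 OR x3) — NOT x7 is true.
  5. (x5 OR NOT x7 OR x4) — NOT x7 is true.
  6. (NOT x5 OR NOT x4) — NOT x4 is true.
  7. (x2 OR x5 OR x6) — x2 is true.
  8. (NOT x6 OR NOT x1 OR x8) — x8 is true.
  9. (NOT x7 OR NOT x8) — NOT x7 is true.
  10. (x7 OR NOT x5 OR x8) — x8 is true.
  11. (x4 OR x3 OR NOT x2) — x3 is true.
  12. (NOT x2 OR x6) — x6 is true.
  13. (x7 OR x6) — x6 is true.
  14. (x8 OR NOT x7) — x8 is true.
  15. (NOT x1 OR NOT x5 OR NOT x7) — NOT x7 is true.
  16. (x6 OR NOT x4) — NOT x4 is true.
  17. (x5 OR NOT x7 OR NOT x1) — NOT x7 is true.
  18. (x2 OR NOT x8 OR NOT x6) — x2 is true.
  19. (NOT x4 OR x1) — x1 is true.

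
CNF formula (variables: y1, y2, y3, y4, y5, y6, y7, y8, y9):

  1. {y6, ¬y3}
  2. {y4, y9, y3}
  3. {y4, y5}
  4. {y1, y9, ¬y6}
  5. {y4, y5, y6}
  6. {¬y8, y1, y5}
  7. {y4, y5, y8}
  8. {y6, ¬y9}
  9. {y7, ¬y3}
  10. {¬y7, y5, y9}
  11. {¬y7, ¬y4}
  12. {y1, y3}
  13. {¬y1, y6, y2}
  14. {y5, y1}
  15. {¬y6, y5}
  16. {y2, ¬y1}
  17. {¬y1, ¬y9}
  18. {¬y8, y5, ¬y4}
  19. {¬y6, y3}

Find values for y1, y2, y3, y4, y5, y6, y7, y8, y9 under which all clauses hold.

y1 = T, y2 = T, y3 = F, y4 = T, y5 = F, y6 = F, y7 = F, y8 = F, y9 = F

Check each clause:
  1. {y6, ¬y3} — ¬y3 is true.
  2. {y3, y4, y9} — y4 is true.
  3. {y5, y4} — y4 is true.
  4. {y9, ¬y6, y1} — ¬y6 is true.
  5. {y5, y4, y6} — y4 is true.
  6. {y5, y1, ¬y8} — ¬y8 is true.
  7. {y8, y4, y5} — y4 is true.
  8. {¬y9, y6} — ¬y9 is true.
  9. {¬y3, y7} — ¬y3 is true.
  10. {y5, ¬y7, y9} — ¬y7 is true.
  11. {¬y4, ¬y7} — ¬y7 is true.
  12. {y1, y3} — y1 is true.
  13. {y6, ¬y1, y2} — y2 is true.
  14. {y1, y5} — y1 is true.
  15. {y5, ¬y6} — ¬y6 is true.
  16. {¬y1, y2} — y2 is true.
  17. {¬y9, ¬y1} — ¬y9 is true.
  18. {¬y4, y5, ¬y8} — ¬y8 is true.
  19. {y3, ¬y6} — ¬y6 is true.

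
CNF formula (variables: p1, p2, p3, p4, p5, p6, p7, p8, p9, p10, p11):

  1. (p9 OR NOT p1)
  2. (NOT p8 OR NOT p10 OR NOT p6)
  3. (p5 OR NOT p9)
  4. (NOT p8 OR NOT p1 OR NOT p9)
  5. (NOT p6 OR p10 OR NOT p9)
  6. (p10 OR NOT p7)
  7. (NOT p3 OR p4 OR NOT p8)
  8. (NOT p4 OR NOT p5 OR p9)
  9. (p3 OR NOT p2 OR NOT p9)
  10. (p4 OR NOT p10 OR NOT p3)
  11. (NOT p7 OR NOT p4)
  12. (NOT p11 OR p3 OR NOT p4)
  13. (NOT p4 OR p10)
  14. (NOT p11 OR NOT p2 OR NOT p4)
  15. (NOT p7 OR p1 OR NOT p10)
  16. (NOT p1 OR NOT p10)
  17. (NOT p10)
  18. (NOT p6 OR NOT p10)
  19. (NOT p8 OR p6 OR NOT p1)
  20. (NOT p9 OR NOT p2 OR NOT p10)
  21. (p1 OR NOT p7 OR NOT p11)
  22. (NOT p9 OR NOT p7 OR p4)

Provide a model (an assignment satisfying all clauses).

p1=F, p2=F, p3=F, p4=F, p5=T, p6=T, p7=F, p8=F, p9=F, p10=F, p11=F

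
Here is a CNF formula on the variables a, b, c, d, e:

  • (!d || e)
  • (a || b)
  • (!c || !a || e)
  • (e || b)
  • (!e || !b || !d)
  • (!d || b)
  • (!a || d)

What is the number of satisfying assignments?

The models are:
  a=F b=T c=F d=F e=F
  a=F b=T c=F d=F e=T
  a=F b=T c=T d=F e=F
  a=F b=T c=T d=F e=T
Count: 4.

4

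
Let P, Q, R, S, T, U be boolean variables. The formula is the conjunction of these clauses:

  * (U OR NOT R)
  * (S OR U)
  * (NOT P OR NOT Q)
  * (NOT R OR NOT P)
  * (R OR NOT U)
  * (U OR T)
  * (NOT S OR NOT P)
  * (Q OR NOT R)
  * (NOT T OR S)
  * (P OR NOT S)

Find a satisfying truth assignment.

Try P = False.
  then S is forced to False.
  then U is forced to True.
  then R is forced to True.
  then Q is forced to True.
  then T is forced to False.
Every clause has at least one true literal under this assignment.

P=False, Q=True, R=True, S=False, T=False, U=True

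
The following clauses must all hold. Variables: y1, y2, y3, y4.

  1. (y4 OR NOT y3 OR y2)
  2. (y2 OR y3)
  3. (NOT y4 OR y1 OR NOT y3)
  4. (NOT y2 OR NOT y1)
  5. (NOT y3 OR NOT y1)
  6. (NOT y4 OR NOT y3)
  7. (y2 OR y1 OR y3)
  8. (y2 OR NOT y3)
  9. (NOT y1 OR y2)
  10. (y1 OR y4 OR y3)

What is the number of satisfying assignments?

2

Satisfying assignments:
  y1=0 y2=1 y3=0 y4=1
  y1=0 y2=1 y3=1 y4=0
That's 2 in total.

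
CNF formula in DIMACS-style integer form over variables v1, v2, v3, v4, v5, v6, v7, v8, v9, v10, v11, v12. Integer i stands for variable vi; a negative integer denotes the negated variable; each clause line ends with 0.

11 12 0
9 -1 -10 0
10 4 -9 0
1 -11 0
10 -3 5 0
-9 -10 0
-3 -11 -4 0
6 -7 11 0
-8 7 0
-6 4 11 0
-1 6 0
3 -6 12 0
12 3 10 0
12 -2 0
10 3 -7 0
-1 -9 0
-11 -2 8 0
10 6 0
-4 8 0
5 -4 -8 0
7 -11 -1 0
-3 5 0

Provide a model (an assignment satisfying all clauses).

v1=T  v2=T  v3=T  v4=T  v5=T  v6=T  v7=T  v8=T  v9=F  v10=F  v11=F  v12=T

Check each clause:
  1. (v12 \/ v11) — v12 is true.
  2. (~v10 \/ v9 \/ ~v1) — ~v10 is true.
  3. (v4 \/ ~v9 \/ v10) — v4 is true.
  4. (v1 \/ ~v11) — v1 is true.
  5. (v5 \/ v10 \/ ~v3) — v5 is true.
  6. (~v10 \/ ~v9) — ~v10 is true.
  7. (~v3 \/ ~v4 \/ ~v11) — ~v11 is true.
  8. (v11 \/ v6 \/ ~v7) — v6 is true.
  9. (~v8 \/ v7) — v7 is true.
  10. (~v6 \/ v4 \/ v11) — v4 is true.
  11. (~v1 \/ v6) — v6 is true.
  12. (v12 \/ ~v6 \/ v3) — v3 is true.
  13. (v3 \/ v10 \/ v12) — v3 is true.
  14. (~v2 \/ v12) — v12 is true.
  15. (~v7 \/ v3 \/ v10) — v3 is true.
  16. (~v1 \/ ~v9) — ~v9 is true.
  17. (~v2 \/ v8 \/ ~v11) — v8 is true.
  18. (v10 \/ v6) — v6 is true.
  19. (~v4 \/ v8) — v8 is true.
  20. (v5 \/ ~v4 \/ ~v8) — v5 is true.
  21. (~v1 \/ v7 \/ ~v11) — ~v11 is true.
  22. (v5 \/ ~v3) — v5 is true.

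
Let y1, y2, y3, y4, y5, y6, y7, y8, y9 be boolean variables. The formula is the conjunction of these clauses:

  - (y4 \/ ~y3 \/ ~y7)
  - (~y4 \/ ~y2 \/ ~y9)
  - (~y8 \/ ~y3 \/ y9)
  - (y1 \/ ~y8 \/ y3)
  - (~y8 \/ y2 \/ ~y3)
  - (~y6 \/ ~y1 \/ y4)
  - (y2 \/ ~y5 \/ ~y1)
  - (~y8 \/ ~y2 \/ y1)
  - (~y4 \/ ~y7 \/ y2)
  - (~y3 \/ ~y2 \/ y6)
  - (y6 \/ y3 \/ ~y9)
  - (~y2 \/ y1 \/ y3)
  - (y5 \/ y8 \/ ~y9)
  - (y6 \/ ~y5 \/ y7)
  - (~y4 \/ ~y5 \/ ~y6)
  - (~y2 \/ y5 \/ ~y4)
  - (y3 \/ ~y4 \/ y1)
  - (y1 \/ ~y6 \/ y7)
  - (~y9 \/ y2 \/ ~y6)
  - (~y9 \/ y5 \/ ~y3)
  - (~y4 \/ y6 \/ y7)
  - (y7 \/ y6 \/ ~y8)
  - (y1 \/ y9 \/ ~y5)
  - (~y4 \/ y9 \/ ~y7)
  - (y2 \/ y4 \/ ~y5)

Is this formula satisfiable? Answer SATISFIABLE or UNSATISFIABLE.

Branch on y1: take y1 = False.
The remaining clauses are satisfied by y2 = False, y3 = False, y4 = False, y5 = False, y6 = True, y7 = True, y8 = False, y9 = False.
So y1 = F  y2 = F  y3 = F  y4 = F  y5 = F  y6 = T  y7 = T  y8 = F  y9 = F is a satisfying assignment.

SATISFIABLE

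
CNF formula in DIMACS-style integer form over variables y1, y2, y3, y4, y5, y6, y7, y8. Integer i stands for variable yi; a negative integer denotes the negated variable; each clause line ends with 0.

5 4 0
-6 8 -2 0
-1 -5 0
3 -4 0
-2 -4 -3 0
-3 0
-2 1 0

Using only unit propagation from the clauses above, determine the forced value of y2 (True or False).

(~y3) is a unit clause: y3 = False.
(~y4 \/ y3): since y3 = False, the clause reduces to (~y4). y4 = False.
(y4 \/ y5): since y4 = False, the clause reduces to (y5). y5 = True.
(~y5 \/ ~y1) with y5 = True leaves only ~y1, so y1 = False.
(y1 \/ ~y2): since y1 = False, the clause reduces to (~y2). y2 = False.

False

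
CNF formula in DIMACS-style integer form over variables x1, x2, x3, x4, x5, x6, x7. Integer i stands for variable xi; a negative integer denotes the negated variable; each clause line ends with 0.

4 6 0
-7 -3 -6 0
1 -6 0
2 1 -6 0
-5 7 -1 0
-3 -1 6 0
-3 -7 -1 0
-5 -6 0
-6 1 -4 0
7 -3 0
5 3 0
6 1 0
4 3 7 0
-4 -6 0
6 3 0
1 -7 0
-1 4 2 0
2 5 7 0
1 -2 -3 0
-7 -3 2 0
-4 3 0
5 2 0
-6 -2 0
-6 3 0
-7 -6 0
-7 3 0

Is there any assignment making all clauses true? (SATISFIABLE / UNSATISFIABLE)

UNSATISFIABLE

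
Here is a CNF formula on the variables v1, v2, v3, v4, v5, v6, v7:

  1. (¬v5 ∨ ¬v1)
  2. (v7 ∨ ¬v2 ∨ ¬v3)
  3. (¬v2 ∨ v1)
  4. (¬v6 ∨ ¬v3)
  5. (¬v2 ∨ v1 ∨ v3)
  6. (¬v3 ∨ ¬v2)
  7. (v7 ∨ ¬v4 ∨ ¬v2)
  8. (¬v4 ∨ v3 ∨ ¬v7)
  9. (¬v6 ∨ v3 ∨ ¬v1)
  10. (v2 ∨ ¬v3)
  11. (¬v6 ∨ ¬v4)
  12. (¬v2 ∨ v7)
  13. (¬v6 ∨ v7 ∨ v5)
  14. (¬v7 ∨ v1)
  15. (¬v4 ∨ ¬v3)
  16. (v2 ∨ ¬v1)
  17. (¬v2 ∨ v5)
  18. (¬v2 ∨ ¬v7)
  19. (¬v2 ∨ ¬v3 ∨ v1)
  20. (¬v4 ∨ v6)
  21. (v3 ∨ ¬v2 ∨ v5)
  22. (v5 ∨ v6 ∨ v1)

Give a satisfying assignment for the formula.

v4 occurs only negated in the remaining clauses — set v4 = False.
Branch on v1: take v1 = False.
  then v2 is forced to False.
  then v3 is forced to False.
  then v7 is forced to False.
Branch on v5: take v5 = True.
v6 is now unconstrained; take v6 = True.
Every clause has at least one true literal under this assignment.

v1=False, v2=False, v3=False, v4=False, v5=True, v6=True, v7=False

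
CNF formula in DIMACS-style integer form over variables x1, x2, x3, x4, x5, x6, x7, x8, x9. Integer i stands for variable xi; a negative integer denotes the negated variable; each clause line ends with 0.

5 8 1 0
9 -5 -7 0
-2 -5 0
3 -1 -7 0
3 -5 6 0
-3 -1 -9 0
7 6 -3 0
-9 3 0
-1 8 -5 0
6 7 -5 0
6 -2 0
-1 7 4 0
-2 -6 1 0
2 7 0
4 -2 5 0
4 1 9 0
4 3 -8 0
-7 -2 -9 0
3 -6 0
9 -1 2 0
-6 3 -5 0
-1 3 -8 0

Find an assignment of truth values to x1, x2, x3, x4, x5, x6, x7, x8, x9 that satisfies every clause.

x4 occurs only positively in the remaining clauses — set x4 = True.
Set x1 = True and propagate.
The remaining clauses are satisfied by x2 = True, x3 = True, x5 = False, x6 = True, x7 = False, x8 = True, x9 = False.
Every clause has at least one true literal under this assignment.
Check each clause:
  1. (x8 \/ x1 \/ x5) — x8 is true.
  2. (x9 \/ ~x5 \/ ~x7) — ~x7 is true.
  3. (~x5 \/ ~x2) — ~x5 is true.
  4. (~x1 \/ ~x7 \/ x3) — ~x7 is true.
  5. (~x5 \/ x3 \/ x6) — x3 is true.
  6. (~x1 \/ ~x3 \/ ~x9) — ~x9 is true.
  7. (~x3 \/ x6 \/ x7) — x6 is true.
  8. (x3 \/ ~x9) — x3 is true.
  9. (~x1 \/ ~x5 \/ x8) — x8 is true.
  10. (~x5 \/ x6 \/ x7) — ~x5 is true.
  11. (x6 \/ ~x2) — x6 is true.
  12. (~x1 \/ x4 \/ x7) — x4 is true.
  13. (~x6 \/ ~x2 \/ x1) — x1 is true.
  14. (x7 \/ x2) — x2 is true.
  15. (x5 \/ x4 \/ ~x2) — x4 is true.
  16. (x9 \/ x4 \/ x1) — x1 is true.
  17. (x3 \/ ~x8 \/ x4) — x3 is true.
  18. (~x9 \/ ~x2 \/ ~x7) — ~x7 is true.
  19. (~x6 \/ x3) — x3 is true.
  20. (x2 \/ x9 \/ ~x1) — x2 is true.
  21. (~x5 \/ ~x6 \/ x3) — x3 is true.
  22. (~x1 \/ ~x8 \/ x3) — x3 is true.

x1 = T  x2 = T  x3 = T  x4 = T  x5 = F  x6 = T  x7 = F  x8 = T  x9 = F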